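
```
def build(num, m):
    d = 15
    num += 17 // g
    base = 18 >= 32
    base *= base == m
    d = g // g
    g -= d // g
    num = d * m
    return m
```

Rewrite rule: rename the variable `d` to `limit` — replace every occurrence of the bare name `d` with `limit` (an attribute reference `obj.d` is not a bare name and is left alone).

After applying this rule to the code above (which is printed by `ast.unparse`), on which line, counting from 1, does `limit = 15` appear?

Transformed code:
def build(num, m):
    limit = 15
    num += 17 // g
    base = 18 >= 32
    base *= base == m
    limit = g // g
    g -= limit // g
    num = limit * m
    return m

2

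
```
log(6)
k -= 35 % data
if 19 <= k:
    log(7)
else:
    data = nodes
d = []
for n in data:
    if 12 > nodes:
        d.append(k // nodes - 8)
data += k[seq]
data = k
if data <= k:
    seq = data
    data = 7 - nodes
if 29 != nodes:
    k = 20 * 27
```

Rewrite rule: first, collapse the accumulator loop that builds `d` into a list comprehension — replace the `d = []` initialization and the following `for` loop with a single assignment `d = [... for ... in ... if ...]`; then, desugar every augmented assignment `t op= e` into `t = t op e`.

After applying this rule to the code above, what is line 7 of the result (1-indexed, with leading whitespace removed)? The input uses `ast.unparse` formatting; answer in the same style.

Transformed code:
log(6)
k = k - 35 % data
if 19 <= k:
    log(7)
else:
    data = nodes
d = [k // nodes - 8 for n in data if 12 > nodes]
data = data + k[seq]
data = k
if data <= k:
    seq = data
    data = 7 - nodes
if 29 != nodes:
    k = 20 * 27

d = [k // nodes - 8 for n in data if 12 > nodes]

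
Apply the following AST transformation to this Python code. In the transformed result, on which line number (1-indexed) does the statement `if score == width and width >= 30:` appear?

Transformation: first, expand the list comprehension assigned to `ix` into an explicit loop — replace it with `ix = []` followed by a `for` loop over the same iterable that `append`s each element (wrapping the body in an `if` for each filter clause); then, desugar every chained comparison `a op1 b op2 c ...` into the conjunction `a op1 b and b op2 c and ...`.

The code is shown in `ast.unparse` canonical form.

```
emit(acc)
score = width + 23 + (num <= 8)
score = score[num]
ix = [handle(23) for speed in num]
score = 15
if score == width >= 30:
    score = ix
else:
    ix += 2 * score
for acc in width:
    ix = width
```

Transformed code:
emit(acc)
score = width + 23 + (num <= 8)
score = score[num]
ix = []
for speed in num:
    ix.append(handle(23))
score = 15
if score == width and width >= 30:
    score = ix
else:
    ix += 2 * score
for acc in width:
    ix = width

8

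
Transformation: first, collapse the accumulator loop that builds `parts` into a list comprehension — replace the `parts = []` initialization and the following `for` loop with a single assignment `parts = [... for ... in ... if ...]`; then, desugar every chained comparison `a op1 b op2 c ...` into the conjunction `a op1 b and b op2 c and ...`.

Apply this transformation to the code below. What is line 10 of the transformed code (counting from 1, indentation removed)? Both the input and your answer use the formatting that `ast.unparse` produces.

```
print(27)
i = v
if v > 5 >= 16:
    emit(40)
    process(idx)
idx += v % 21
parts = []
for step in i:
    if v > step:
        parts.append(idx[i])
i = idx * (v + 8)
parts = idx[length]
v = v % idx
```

v = v % idx

Transformed code:
print(27)
i = v
if v > 5 and 5 >= 16:
    emit(40)
    process(idx)
idx += v % 21
parts = [idx[i] for step in i if v > step]
i = idx * (v + 8)
parts = idx[length]
v = v % idx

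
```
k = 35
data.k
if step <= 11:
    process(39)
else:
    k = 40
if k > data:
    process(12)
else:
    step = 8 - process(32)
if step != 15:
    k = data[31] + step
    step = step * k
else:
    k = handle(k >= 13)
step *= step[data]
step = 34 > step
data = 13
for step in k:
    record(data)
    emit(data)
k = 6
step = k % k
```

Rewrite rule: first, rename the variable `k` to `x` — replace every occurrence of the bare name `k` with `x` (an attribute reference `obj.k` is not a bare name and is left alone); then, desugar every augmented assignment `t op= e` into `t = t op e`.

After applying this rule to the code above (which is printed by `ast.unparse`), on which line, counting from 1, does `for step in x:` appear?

Transformed code:
x = 35
data.k
if step <= 11:
    process(39)
else:
    x = 40
if x > data:
    process(12)
else:
    step = 8 - process(32)
if step != 15:
    x = data[31] + step
    step = step * x
else:
    x = handle(x >= 13)
step = step * step[data]
step = 34 > step
data = 13
for step in x:
    record(data)
    emit(data)
x = 6
step = x % x

19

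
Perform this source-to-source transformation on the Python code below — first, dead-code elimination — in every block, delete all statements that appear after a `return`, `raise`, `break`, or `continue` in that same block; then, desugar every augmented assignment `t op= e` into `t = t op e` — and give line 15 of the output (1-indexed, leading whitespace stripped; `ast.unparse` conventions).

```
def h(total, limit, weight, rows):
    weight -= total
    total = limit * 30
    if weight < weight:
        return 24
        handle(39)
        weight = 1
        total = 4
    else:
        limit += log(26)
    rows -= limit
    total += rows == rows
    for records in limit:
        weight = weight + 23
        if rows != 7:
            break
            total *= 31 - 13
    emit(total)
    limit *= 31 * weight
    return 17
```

Transformed code:
def h(total, limit, weight, rows):
    weight = weight - total
    total = limit * 30
    if weight < weight:
        return 24
    else:
        limit = limit + log(26)
    rows = rows - limit
    total = total + (rows == rows)
    for records in limit:
        weight = weight + 23
        if rows != 7:
            break
    emit(total)
    limit = limit * (31 * weight)
    return 17

limit = limit * (31 * weight)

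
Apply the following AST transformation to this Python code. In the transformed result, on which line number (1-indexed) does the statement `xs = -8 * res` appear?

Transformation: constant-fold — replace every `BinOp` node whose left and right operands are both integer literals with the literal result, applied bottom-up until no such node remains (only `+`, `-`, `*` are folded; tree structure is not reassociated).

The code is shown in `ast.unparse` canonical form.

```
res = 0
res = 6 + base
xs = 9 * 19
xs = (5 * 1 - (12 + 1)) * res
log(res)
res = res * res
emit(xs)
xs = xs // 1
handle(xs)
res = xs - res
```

4

Transformed code:
res = 0
res = 6 + base
xs = 171
xs = -8 * res
log(res)
res = res * res
emit(xs)
xs = xs // 1
handle(xs)
res = xs - res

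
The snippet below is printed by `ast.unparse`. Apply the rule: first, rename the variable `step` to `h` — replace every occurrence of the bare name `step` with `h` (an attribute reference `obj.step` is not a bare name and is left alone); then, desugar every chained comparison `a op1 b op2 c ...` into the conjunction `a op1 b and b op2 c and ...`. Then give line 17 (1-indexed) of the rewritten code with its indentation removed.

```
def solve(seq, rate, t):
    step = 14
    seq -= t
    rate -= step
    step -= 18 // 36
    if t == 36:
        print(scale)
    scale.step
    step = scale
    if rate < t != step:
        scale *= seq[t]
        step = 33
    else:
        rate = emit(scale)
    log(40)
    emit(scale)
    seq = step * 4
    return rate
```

seq = h * 4

Transformed code:
def solve(seq, rate, t):
    h = 14
    seq -= t
    rate -= h
    h -= 18 // 36
    if t == 36:
        print(scale)
    scale.step
    h = scale
    if rate < t and t != h:
        scale *= seq[t]
        h = 33
    else:
        rate = emit(scale)
    log(40)
    emit(scale)
    seq = h * 4
    return rate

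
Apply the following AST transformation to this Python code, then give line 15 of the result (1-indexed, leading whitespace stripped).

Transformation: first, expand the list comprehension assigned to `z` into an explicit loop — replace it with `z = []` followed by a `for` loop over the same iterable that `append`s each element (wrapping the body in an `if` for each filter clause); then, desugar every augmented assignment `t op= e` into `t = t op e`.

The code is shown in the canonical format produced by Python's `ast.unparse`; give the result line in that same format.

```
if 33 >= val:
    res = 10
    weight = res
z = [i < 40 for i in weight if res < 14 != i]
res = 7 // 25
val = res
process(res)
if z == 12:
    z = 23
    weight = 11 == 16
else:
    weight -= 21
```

Transformed code:
if 33 >= val:
    res = 10
    weight = res
z = []
for i in weight:
    if res < 14 != i:
        z.append(i < 40)
res = 7 // 25
val = res
process(res)
if z == 12:
    z = 23
    weight = 11 == 16
else:
    weight = weight - 21

weight = weight - 21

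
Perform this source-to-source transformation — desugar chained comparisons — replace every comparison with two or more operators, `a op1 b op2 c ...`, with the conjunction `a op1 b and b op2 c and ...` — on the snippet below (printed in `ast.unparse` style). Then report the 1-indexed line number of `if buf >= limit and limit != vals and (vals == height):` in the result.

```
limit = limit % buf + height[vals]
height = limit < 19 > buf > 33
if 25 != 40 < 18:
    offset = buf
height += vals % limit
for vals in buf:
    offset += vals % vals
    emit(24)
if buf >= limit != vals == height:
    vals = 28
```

9

Transformed code:
limit = limit % buf + height[vals]
height = limit < 19 and 19 > buf and (buf > 33)
if 25 != 40 and 40 < 18:
    offset = buf
height += vals % limit
for vals in buf:
    offset += vals % vals
    emit(24)
if buf >= limit and limit != vals and (vals == height):
    vals = 28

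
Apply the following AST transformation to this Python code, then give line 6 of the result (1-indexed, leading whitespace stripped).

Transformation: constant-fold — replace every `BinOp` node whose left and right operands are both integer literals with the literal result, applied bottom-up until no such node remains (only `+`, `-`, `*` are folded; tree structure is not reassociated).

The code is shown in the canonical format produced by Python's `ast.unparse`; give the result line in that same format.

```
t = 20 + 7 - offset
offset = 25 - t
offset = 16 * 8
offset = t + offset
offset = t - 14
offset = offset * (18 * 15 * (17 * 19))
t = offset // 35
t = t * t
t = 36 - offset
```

Transformed code:
t = 27 - offset
offset = 25 - t
offset = 128
offset = t + offset
offset = t - 14
offset = offset * 87210
t = offset // 35
t = t * t
t = 36 - offset

offset = offset * 87210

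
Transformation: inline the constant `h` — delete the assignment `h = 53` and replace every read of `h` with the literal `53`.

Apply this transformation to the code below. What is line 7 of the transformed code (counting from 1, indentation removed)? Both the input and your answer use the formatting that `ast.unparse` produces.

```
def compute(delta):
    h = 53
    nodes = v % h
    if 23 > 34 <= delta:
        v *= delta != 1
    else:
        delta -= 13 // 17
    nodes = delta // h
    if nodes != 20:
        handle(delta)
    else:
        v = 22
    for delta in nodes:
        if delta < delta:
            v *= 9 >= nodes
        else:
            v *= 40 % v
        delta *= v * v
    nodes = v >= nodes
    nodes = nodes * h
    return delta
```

nodes = delta // 53

Transformed code:
def compute(delta):
    nodes = v % 53
    if 23 > 34 <= delta:
        v *= delta != 1
    else:
        delta -= 13 // 17
    nodes = delta // 53
    if nodes != 20:
        handle(delta)
    else:
        v = 22
    for delta in nodes:
        if delta < delta:
            v *= 9 >= nodes
        else:
            v *= 40 % v
        delta *= v * v
    nodes = v >= nodes
    nodes = nodes * 53
    return delta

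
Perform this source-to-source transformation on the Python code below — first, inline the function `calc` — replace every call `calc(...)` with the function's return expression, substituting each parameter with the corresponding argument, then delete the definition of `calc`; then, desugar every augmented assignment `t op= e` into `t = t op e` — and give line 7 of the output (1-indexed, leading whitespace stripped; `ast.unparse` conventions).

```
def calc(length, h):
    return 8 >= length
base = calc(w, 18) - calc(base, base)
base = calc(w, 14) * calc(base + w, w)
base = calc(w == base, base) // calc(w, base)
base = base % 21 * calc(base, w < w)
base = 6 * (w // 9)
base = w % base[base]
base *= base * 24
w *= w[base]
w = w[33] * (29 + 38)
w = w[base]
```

Transformed code:
base = (8 >= w) - (8 >= base)
base = (8 >= w) * (8 >= base + w)
base = (8 >= (w == base)) // (8 >= w)
base = base % 21 * (8 >= base)
base = 6 * (w // 9)
base = w % base[base]
base = base * (base * 24)
w = w * w[base]
w = w[33] * (29 + 38)
w = w[base]

base = base * (base * 24)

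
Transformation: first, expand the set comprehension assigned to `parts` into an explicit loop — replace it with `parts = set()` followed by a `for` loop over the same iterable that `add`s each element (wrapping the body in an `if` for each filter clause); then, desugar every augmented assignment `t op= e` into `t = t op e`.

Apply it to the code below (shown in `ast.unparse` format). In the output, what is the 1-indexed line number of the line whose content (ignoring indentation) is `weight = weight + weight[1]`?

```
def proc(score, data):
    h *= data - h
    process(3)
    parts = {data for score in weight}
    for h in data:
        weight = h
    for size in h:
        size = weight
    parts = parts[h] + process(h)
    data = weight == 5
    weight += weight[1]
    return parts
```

Transformed code:
def proc(score, data):
    h = h * (data - h)
    process(3)
    parts = set()
    for score in weight:
        parts.add(data)
    for h in data:
        weight = h
    for size in h:
        size = weight
    parts = parts[h] + process(h)
    data = weight == 5
    weight = weight + weight[1]
    return parts

13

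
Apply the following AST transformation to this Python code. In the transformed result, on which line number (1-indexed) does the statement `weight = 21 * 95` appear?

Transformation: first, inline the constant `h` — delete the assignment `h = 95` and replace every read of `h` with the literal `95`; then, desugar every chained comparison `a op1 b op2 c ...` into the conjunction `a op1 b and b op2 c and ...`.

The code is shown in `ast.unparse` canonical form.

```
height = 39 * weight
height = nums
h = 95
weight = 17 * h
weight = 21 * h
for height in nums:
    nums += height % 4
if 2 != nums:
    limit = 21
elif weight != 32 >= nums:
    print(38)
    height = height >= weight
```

Transformed code:
height = 39 * weight
height = nums
weight = 17 * 95
weight = 21 * 95
for height in nums:
    nums += height % 4
if 2 != nums:
    limit = 21
elif weight != 32 and 32 >= nums:
    print(38)
    height = height >= weight

4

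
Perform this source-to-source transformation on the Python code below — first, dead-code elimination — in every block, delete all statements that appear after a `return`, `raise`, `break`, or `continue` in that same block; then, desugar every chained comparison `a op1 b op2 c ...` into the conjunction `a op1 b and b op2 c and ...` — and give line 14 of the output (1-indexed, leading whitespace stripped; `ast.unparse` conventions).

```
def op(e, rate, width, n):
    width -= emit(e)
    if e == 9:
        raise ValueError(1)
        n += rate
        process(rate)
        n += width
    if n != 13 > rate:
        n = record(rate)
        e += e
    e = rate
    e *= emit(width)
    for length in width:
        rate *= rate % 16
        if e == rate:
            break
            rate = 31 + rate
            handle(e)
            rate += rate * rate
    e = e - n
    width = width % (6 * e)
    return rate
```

Transformed code:
def op(e, rate, width, n):
    width -= emit(e)
    if e == 9:
        raise ValueError(1)
    if n != 13 and 13 > rate:
        n = record(rate)
        e += e
    e = rate
    e *= emit(width)
    for length in width:
        rate *= rate % 16
        if e == rate:
            break
    e = e - n
    width = width % (6 * e)
    return rate

e = e - n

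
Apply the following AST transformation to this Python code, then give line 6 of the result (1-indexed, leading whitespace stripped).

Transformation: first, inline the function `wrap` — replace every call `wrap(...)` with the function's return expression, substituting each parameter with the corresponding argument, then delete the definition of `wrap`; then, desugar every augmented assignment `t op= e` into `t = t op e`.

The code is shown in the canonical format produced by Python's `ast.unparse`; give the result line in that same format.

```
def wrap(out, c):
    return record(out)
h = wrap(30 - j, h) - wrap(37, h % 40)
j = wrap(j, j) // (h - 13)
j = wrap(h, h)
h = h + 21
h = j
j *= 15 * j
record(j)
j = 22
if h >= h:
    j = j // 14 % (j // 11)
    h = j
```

j = j * (15 * j)

Transformed code:
h = record(30 - j) - record(37)
j = record(j) // (h - 13)
j = record(h)
h = h + 21
h = j
j = j * (15 * j)
record(j)
j = 22
if h >= h:
    j = j // 14 % (j // 11)
    h = j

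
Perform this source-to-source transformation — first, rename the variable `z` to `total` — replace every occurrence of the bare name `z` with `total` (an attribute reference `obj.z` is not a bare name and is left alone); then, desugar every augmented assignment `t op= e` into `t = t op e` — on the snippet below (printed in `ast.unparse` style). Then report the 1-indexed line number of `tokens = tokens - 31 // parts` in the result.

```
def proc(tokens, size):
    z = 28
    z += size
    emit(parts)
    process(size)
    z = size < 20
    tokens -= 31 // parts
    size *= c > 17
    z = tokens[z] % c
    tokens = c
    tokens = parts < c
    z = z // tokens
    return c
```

Transformed code:
def proc(tokens, size):
    total = 28
    total = total + size
    emit(parts)
    process(size)
    total = size < 20
    tokens = tokens - 31 // parts
    size = size * (c > 17)
    total = tokens[total] % c
    tokens = c
    tokens = parts < c
    total = total // tokens
    return c

7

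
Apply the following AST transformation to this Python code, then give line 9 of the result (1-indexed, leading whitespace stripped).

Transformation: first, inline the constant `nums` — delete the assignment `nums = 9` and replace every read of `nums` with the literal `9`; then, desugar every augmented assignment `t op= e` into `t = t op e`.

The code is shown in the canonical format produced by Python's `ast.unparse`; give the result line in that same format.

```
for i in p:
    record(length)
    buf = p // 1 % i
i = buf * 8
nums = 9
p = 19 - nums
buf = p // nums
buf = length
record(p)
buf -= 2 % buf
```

buf = buf - 2 % buf

Transformed code:
for i in p:
    record(length)
    buf = p // 1 % i
i = buf * 8
p = 19 - 9
buf = p // 9
buf = length
record(p)
buf = buf - 2 % buf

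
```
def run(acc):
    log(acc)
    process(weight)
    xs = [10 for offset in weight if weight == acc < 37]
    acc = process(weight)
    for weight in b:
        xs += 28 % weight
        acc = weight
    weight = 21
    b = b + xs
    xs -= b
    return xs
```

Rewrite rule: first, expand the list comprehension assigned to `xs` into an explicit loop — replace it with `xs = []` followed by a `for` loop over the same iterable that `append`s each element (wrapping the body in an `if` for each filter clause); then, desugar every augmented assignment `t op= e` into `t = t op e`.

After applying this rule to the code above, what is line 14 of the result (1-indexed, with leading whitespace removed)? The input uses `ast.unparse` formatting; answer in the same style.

Transformed code:
def run(acc):
    log(acc)
    process(weight)
    xs = []
    for offset in weight:
        if weight == acc < 37:
            xs.append(10)
    acc = process(weight)
    for weight in b:
        xs = xs + 28 % weight
        acc = weight
    weight = 21
    b = b + xs
    xs = xs - b
    return xs

xs = xs - b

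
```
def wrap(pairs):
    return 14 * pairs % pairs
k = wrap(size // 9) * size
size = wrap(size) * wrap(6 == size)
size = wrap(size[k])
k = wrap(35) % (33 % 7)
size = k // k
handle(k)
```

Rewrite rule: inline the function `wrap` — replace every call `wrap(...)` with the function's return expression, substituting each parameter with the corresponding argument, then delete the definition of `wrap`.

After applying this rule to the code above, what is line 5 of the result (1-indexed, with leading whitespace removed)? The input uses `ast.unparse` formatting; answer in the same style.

size = k // k

Transformed code:
k = 14 * (size // 9) % (size // 9) * size
size = 14 * size % size * (14 * (6 == size) % (6 == size))
size = 14 * size[k] % size[k]
k = 14 * 35 % 35 % (33 % 7)
size = k // k
handle(k)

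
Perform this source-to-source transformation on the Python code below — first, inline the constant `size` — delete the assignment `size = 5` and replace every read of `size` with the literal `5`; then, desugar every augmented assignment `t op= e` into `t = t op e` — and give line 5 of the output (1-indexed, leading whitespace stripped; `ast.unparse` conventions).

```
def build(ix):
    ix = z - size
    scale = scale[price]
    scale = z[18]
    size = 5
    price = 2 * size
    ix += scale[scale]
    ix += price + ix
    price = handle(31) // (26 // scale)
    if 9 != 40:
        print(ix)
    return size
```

price = 2 * 5

Transformed code:
def build(ix):
    ix = z - 5
    scale = scale[price]
    scale = z[18]
    price = 2 * 5
    ix = ix + scale[scale]
    ix = ix + (price + ix)
    price = handle(31) // (26 // scale)
    if 9 != 40:
        print(ix)
    return 5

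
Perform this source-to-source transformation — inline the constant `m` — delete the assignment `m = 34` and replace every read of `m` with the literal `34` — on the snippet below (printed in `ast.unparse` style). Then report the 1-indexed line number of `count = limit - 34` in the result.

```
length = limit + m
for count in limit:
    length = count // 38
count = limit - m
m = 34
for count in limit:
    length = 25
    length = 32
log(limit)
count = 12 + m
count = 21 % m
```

Transformed code:
length = limit + 34
for count in limit:
    length = count // 38
count = limit - 34
for count in limit:
    length = 25
    length = 32
log(limit)
count = 12 + 34
count = 21 % 34

4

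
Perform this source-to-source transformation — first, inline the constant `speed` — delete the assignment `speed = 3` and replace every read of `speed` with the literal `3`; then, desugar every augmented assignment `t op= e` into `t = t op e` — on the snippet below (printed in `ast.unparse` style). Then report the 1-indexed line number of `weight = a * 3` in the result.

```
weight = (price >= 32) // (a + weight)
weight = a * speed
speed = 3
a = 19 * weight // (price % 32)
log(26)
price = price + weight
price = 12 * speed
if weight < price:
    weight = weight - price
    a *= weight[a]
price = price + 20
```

Transformed code:
weight = (price >= 32) // (a + weight)
weight = a * 3
a = 19 * weight // (price % 32)
log(26)
price = price + weight
price = 12 * 3
if weight < price:
    weight = weight - price
    a = a * weight[a]
price = price + 20

2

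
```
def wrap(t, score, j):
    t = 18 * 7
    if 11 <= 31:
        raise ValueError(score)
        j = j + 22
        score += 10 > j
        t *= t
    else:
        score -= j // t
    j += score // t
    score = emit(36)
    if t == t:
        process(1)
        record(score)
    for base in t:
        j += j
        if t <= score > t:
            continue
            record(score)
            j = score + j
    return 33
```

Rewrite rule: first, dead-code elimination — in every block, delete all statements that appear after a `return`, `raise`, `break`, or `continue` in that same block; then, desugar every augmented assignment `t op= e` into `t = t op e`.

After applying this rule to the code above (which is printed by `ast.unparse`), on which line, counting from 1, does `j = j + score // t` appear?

Transformed code:
def wrap(t, score, j):
    t = 18 * 7
    if 11 <= 31:
        raise ValueError(score)
    else:
        score = score - j // t
    j = j + score // t
    score = emit(36)
    if t == t:
        process(1)
        record(score)
    for base in t:
        j = j + j
        if t <= score > t:
            continue
    return 33

7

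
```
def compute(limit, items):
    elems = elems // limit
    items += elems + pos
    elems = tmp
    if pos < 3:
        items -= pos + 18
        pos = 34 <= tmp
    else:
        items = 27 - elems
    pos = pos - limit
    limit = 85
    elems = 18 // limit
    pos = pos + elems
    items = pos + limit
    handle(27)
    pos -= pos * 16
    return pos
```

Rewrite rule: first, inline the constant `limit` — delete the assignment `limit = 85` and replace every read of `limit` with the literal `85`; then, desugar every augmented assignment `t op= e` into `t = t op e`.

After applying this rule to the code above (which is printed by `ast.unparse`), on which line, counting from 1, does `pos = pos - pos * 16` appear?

Transformed code:
def compute(limit, items):
    elems = elems // 85
    items = items + (elems + pos)
    elems = tmp
    if pos < 3:
        items = items - (pos + 18)
        pos = 34 <= tmp
    else:
        items = 27 - elems
    pos = pos - 85
    elems = 18 // 85
    pos = pos + elems
    items = pos + 85
    handle(27)
    pos = pos - pos * 16
    return pos

15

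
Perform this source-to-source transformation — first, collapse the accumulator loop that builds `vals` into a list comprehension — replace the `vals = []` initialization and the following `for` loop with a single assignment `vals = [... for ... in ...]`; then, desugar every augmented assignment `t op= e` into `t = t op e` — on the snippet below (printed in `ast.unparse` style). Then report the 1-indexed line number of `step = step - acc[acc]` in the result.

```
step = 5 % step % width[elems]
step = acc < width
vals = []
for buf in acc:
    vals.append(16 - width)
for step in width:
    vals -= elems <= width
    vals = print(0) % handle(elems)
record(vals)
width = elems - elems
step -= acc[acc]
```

Transformed code:
step = 5 % step % width[elems]
step = acc < width
vals = [16 - width for buf in acc]
for step in width:
    vals = vals - (elems <= width)
    vals = print(0) % handle(elems)
record(vals)
width = elems - elems
step = step - acc[acc]

9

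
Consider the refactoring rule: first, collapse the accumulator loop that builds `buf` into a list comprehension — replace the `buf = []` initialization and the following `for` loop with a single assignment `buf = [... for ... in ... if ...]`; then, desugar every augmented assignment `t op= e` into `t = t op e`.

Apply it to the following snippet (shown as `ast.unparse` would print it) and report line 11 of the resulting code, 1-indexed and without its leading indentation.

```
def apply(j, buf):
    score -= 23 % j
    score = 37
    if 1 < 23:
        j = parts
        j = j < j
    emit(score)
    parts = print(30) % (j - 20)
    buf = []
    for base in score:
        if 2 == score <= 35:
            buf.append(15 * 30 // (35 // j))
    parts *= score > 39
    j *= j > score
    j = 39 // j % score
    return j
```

Transformed code:
def apply(j, buf):
    score = score - 23 % j
    score = 37
    if 1 < 23:
        j = parts
        j = j < j
    emit(score)
    parts = print(30) % (j - 20)
    buf = [15 * 30 // (35 // j) for base in score if 2 == score <= 35]
    parts = parts * (score > 39)
    j = j * (j > score)
    j = 39 // j % score
    return j

j = j * (j > score)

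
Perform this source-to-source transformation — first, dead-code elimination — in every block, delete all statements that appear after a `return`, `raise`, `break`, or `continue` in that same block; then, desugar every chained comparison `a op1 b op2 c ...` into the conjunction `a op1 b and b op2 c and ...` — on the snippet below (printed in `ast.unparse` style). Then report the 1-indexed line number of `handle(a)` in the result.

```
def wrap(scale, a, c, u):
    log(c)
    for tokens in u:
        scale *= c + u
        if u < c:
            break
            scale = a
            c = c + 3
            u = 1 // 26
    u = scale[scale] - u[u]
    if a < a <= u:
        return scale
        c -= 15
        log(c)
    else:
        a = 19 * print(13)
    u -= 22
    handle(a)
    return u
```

13

Transformed code:
def wrap(scale, a, c, u):
    log(c)
    for tokens in u:
        scale *= c + u
        if u < c:
            break
    u = scale[scale] - u[u]
    if a < a and a <= u:
        return scale
    else:
        a = 19 * print(13)
    u -= 22
    handle(a)
    return u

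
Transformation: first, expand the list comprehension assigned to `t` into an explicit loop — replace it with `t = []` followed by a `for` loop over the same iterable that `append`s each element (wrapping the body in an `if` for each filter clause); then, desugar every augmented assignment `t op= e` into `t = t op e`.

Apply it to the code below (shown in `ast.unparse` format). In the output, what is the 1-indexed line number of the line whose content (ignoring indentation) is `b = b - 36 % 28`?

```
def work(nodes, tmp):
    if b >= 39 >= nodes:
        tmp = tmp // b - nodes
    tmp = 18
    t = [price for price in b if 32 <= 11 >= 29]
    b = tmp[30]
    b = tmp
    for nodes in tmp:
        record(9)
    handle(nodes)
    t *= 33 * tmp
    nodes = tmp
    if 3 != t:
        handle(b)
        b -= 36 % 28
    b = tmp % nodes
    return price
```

Transformed code:
def work(nodes, tmp):
    if b >= 39 >= nodes:
        tmp = tmp // b - nodes
    tmp = 18
    t = []
    for price in b:
        if 32 <= 11 >= 29:
            t.append(price)
    b = tmp[30]
    b = tmp
    for nodes in tmp:
        record(9)
    handle(nodes)
    t = t * (33 * tmp)
    nodes = tmp
    if 3 != t:
        handle(b)
        b = b - 36 % 28
    b = tmp % nodes
    return price

18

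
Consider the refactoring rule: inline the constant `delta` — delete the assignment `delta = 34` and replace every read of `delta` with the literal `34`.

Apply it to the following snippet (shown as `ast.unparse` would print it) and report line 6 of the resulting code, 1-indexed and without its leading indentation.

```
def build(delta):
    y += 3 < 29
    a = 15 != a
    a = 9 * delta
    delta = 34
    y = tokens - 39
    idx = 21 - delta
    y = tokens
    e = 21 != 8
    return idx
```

idx = 21 - 34

Transformed code:
def build(delta):
    y += 3 < 29
    a = 15 != a
    a = 9 * 34
    y = tokens - 39
    idx = 21 - 34
    y = tokens
    e = 21 != 8
    return idx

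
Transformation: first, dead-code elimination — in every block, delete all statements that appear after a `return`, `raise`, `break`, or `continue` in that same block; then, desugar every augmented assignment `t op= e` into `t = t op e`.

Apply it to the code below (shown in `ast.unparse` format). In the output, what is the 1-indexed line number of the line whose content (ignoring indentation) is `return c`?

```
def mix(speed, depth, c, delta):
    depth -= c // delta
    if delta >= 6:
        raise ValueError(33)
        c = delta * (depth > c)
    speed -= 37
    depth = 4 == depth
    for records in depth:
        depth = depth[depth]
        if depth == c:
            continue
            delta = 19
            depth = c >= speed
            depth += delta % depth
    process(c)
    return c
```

Transformed code:
def mix(speed, depth, c, delta):
    depth = depth - c // delta
    if delta >= 6:
        raise ValueError(33)
    speed = speed - 37
    depth = 4 == depth
    for records in depth:
        depth = depth[depth]
        if depth == c:
            continue
    process(c)
    return c

12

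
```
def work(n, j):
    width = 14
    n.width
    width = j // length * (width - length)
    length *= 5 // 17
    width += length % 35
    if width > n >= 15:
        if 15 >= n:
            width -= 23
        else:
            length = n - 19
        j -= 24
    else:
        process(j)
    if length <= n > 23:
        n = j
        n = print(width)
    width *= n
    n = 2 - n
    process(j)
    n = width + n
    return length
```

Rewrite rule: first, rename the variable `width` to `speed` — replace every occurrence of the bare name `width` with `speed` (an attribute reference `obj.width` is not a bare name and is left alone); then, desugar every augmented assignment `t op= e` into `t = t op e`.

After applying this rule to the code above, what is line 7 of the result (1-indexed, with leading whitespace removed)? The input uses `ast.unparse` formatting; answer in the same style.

Transformed code:
def work(n, j):
    speed = 14
    n.width
    speed = j // length * (speed - length)
    length = length * (5 // 17)
    speed = speed + length % 35
    if speed > n >= 15:
        if 15 >= n:
            speed = speed - 23
        else:
            length = n - 19
        j = j - 24
    else:
        process(j)
    if length <= n > 23:
        n = j
        n = print(speed)
    speed = speed * n
    n = 2 - n
    process(j)
    n = speed + n
    return length

if speed > n >= 15:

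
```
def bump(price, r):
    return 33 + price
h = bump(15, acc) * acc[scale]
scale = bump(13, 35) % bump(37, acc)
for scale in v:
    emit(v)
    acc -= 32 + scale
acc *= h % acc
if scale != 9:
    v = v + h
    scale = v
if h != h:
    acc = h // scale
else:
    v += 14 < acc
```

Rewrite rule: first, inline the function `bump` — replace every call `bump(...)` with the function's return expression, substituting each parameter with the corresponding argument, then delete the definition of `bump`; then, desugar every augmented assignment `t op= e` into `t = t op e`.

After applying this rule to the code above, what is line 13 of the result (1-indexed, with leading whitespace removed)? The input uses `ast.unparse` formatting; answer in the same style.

v = v + (14 < acc)

Transformed code:
h = (33 + 15) * acc[scale]
scale = (33 + 13) % (33 + 37)
for scale in v:
    emit(v)
    acc = acc - (32 + scale)
acc = acc * (h % acc)
if scale != 9:
    v = v + h
    scale = v
if h != h:
    acc = h // scale
else:
    v = v + (14 < acc)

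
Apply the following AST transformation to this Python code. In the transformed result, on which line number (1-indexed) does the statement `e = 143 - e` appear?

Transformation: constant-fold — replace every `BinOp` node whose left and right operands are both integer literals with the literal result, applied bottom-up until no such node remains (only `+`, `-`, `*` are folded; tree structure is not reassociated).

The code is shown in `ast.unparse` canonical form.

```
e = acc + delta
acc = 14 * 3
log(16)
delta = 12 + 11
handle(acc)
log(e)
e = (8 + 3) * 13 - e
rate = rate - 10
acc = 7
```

Transformed code:
e = acc + delta
acc = 42
log(16)
delta = 23
handle(acc)
log(e)
e = 143 - e
rate = rate - 10
acc = 7

7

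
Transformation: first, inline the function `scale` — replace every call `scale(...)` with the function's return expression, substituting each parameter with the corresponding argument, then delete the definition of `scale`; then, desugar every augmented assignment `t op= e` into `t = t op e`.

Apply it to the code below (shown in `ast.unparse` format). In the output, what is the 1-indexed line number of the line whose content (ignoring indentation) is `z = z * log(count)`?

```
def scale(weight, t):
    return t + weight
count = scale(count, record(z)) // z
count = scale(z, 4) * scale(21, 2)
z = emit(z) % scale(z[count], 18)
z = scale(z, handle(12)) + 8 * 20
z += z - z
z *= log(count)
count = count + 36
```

6

Transformed code:
count = (record(z) + count) // z
count = (4 + z) * (2 + 21)
z = emit(z) % (18 + z[count])
z = handle(12) + z + 8 * 20
z = z + (z - z)
z = z * log(count)
count = count + 36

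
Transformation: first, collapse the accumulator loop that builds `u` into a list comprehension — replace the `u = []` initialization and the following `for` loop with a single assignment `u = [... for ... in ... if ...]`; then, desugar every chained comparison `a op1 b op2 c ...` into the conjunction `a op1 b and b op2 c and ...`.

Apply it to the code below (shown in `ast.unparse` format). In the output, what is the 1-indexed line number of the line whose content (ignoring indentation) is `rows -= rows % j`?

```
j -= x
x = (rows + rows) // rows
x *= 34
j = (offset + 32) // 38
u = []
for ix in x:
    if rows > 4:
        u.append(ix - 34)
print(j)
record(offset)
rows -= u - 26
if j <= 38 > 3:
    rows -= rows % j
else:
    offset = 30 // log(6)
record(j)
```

Transformed code:
j -= x
x = (rows + rows) // rows
x *= 34
j = (offset + 32) // 38
u = [ix - 34 for ix in x if rows > 4]
print(j)
record(offset)
rows -= u - 26
if j <= 38 and 38 > 3:
    rows -= rows % j
else:
    offset = 30 // log(6)
record(j)

10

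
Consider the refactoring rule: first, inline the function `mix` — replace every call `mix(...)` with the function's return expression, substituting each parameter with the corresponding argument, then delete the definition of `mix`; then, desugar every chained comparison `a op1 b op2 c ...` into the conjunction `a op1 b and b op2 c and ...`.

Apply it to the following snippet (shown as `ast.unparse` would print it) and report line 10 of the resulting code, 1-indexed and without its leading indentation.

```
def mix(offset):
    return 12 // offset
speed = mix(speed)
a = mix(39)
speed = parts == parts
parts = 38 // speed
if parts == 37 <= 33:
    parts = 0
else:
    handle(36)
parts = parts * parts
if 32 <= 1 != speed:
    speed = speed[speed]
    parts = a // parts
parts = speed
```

if 32 <= 1 and 1 != speed:

Transformed code:
speed = 12 // speed
a = 12 // 39
speed = parts == parts
parts = 38 // speed
if parts == 37 and 37 <= 33:
    parts = 0
else:
    handle(36)
parts = parts * parts
if 32 <= 1 and 1 != speed:
    speed = speed[speed]
    parts = a // parts
parts = speed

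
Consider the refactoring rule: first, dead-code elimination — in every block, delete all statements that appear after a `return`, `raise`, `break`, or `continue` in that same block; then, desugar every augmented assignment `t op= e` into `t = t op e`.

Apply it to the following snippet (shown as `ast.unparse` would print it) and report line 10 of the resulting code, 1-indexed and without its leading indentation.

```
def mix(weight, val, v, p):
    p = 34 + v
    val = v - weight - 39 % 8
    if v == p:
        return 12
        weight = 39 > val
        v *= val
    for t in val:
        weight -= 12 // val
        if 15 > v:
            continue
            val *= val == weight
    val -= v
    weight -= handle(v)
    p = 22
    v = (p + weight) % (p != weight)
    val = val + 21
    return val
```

val = val - v

Transformed code:
def mix(weight, val, v, p):
    p = 34 + v
    val = v - weight - 39 % 8
    if v == p:
        return 12
    for t in val:
        weight = weight - 12 // val
        if 15 > v:
            continue
    val = val - v
    weight = weight - handle(v)
    p = 22
    v = (p + weight) % (p != weight)
    val = val + 21
    return val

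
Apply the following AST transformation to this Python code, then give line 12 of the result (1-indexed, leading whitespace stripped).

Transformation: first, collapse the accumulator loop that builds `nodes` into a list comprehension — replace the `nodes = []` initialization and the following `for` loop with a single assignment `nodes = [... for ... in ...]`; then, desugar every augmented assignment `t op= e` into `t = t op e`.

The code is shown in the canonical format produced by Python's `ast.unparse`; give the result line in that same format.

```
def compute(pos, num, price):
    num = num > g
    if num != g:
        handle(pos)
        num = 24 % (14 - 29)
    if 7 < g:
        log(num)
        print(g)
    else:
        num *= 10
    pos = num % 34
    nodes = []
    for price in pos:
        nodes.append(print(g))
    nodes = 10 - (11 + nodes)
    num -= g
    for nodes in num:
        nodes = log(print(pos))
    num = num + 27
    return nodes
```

Transformed code:
def compute(pos, num, price):
    num = num > g
    if num != g:
        handle(pos)
        num = 24 % (14 - 29)
    if 7 < g:
        log(num)
        print(g)
    else:
        num = num * 10
    pos = num % 34
    nodes = [print(g) for price in pos]
    nodes = 10 - (11 + nodes)
    num = num - g
    for nodes in num:
        nodes = log(print(pos))
    num = num + 27
    return nodes

nodes = [print(g) for price in pos]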